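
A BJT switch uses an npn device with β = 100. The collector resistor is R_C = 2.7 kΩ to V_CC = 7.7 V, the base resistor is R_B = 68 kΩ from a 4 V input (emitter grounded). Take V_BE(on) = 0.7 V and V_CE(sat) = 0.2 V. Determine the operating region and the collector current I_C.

Assume active: I_B = (4 − 0.7)/68 = 0.0485 mA, giving I_C = β·I_B = 4.85 mA.
But then V_CE = 7.7 − 4.85×2.7 = -5.4 V < V_CE(sat) = 0.2 V — impossible in the active region.
So the transistor is saturated. With V_CE = 0.2 V, I_C = (V_CC − 0.2)/R_C = 7.5/2.7 = 2.78 mA.
Check: β·I_B = 4.85 mA > I_C = 2.78 mA, confirming saturation.

saturation; I_C ≈ 2.8 mA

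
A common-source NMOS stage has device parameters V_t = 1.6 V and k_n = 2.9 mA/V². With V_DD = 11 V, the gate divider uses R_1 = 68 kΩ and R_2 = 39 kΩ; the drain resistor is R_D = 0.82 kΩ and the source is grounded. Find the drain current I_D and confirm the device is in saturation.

I_D ≈ 8.4 mA

V_G = V_DD·R_2/(R_1+R_2) = 11×39/107 = 4.01 V. With the source grounded, V_GS = V_G = 4.01 V.
Assume saturation: I_D = (k_n/2)(V_GS − V_t)² = (2.9/2)×(4.01 − 1.6)² = 1.45×2.41² = 8.42 mA.
V_DS = V_DD − I_D·R_D = 11 − 8.42×0.82 = 4.1 V.
Saturation requires V_DS ≥ V_GS − V_t = 2.41 V; 4.1 ≥ 2.41 ✓.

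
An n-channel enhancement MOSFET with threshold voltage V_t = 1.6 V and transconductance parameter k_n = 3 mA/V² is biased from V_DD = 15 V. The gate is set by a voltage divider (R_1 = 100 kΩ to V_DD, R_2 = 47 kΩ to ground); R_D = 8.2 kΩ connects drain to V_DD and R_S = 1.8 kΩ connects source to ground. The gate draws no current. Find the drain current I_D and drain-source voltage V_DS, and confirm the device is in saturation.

V_G = V_DD·R_2/(R_1+R_2) = 15×47/147 = 4.8 V.
Assume saturation: I_D = (k_n/2)(V_GS − V_t)² with V_GS = V_G − I_D·R_S = 4.8 − 1.8·I_D.
Substituting gives 4.86·I_D² − 18.3·I_D + 15.3 = 0, with roots I_D = 1.27 or 2.49 mA.
The root I_D = 2.49 mA gives V_GS = 0.311 V ≤ V_t, so take I_D = 1.27 mA.
Then V_GS = 2.52 V and V_DS = V_DD − I_D(R_D+R_S) = 15 − 1.27×10 = 2.35 V.
Saturation requires V_DS ≥ V_GS − V_t = 0.918 V; 2.35 ≥ 0.918 ✓.

I_D ≈ 1.3 mA, V_DS ≈ 2.3 V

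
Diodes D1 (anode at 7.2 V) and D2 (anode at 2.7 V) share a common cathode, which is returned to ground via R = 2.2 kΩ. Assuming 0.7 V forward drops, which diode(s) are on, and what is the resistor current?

Assume both conduct. Then node N would need to be at both 7.2−0.7 = 6.5 V and 2.7−0.7 = 2 V, which is impossible.
Assume only D1 conducts: V_N = 7.2 − 0.7 = 6.5 V, so I_R = 6.5/2.2 = 2.95 mA.
Check D2: its anode-to-cathode voltage is 2.7 − 6.5 = -3.8 V < 0.7 V, so it is off. The assumption is consistent.

Only D1 conducts; I_R ≈ 3 mA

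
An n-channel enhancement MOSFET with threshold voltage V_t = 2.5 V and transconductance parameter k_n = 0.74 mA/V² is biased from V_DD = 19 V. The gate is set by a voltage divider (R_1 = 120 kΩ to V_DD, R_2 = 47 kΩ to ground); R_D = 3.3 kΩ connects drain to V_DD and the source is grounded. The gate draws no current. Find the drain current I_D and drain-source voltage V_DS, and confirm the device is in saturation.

V_G = V_DD·R_2/(R_1+R_2) = 19×47/167 = 5.35 V. With the source grounded, V_GS = V_G = 5.35 V.
Assume saturation: I_D = (k_n/2)(V_GS − V_t)² = (0.74/2)×(5.35 − 2.5)² = 0.37×2.85² = 3 mA.
V_DS = V_DD − I_D·R_D = 19 − 3×3.3 = 9.1 V.
Saturation requires V_DS ≥ V_GS − V_t = 2.85 V; 9.1 ≥ 2.85 ✓.

I_D ≈ 3 mA, V_DS ≈ 9.1 V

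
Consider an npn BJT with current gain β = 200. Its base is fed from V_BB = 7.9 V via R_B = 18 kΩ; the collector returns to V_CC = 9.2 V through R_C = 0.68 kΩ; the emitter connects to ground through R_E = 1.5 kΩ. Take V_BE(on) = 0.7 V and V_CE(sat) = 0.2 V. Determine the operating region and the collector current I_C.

Assume active: I_B = (7.9 − 0.7)/(18 + 201×1.5) = 0.0225 mA, I_C = β·I_B = 4.51 mA.
Then V_CE = 9.2 − 4.51×0.68 − 4.53×1.5 = -0.659 V < 0.2 V — the active assumption fails.
Re-solve with V_CE = 0.2 V. KCL at the emitter: V_E/R_E = (V_BB−0.7−V_E)/R_B + (V_CC−0.2−V_E)/R_C, giving V_E = 6.22 V.
I_C = (V_CC − 0.2 − V_E)/R_C = (9 − 6.22)/0.68 = 4.09 mA.
Check: I_B = (7.2 − 6.22)/18 = 0.0545 mA, and β·I_B = 10.9 mA > I_C, confirming saturation.

saturation; I_C ≈ 4.1 mA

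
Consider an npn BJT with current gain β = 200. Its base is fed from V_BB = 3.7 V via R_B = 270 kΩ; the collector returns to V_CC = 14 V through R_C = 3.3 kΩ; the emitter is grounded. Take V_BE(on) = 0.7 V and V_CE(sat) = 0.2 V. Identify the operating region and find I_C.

active; I_C ≈ 2.2 mA

Assume active. Base-emitter loop: I_B = (V_BB − V_BE)/R_B = (3.7 − 0.7)/270 = 0.0111 mA.
I_C = β·I_B = 200×0.0111 = 2.22 mA.
V_CE = V_CC − I_C·R_C = 14 − 2.22×3.3 = 6.67 V > V_CE(sat), so the active-region assumption holds.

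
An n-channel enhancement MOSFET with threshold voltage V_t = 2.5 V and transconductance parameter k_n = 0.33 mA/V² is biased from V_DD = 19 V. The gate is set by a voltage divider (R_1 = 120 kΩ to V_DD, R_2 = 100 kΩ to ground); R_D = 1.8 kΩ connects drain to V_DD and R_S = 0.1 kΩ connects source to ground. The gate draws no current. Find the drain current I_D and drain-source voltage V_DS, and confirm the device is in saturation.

V_G = V_DD·R_2/(R_1+R_2) = 19×100/220 = 8.64 V.
Assume saturation: I_D = (k_n/2)(V_GS − V_t)² with V_GS = V_G − I_D·R_S = 8.64 − 0.1·I_D.
Substituting gives 0.00165·I_D² − 1.2·I_D + 6.21 = 0, with roots I_D = 5.2 or 724 mA.
The root I_D = 724 mA gives V_GS = -63.7 V ≤ V_t, so take I_D = 5.2 mA.
Then V_GS = 8.12 V and V_DS = V_DD − I_D(R_D+R_S) = 19 − 5.2×1.9 = 9.11 V.
Saturation requires V_DS ≥ V_GS − V_t = 5.62 V; 9.11 ≥ 5.62 ✓.

I_D ≈ 5.2 mA, V_DS ≈ 9.1 V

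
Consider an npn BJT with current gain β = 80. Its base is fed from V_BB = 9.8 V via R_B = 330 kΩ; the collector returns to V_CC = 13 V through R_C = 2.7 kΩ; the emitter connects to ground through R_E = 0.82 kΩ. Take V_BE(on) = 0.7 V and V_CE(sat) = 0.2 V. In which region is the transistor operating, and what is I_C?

Assume active. Base-emitter loop: I_B = (V_BB − V_BE)/(R_B + (β+1)R_E) = (9.8 − 0.7)/(330 + 81×0.82) = 0.023 mA.
I_C = β·I_B = 80×0.023 = 1.84 mA.
V_CE = V_CC − I_C·R_C − I_E·R_E = 13 − 1.84×2.7 − 1.86×0.82 = 6.52 V > V_CE(sat), so the active-region assumption holds.

active; I_C ≈ 1.8 mA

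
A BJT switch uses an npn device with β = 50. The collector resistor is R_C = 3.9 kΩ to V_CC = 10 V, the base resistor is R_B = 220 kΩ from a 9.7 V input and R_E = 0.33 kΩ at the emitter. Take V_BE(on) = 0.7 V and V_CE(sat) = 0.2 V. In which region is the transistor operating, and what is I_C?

Assume active. Base-emitter loop: I_B = (V_BB − V_BE)/(R_B + (β+1)R_E) = (9.7 − 0.7)/(220 + 51×0.33) = 0.038 mA.
I_C = β·I_B = 50×0.038 = 1.9 mA.
V_CE = V_CC − I_C·R_C − I_E·R_E = 10 − 1.9×3.9 − 1.94×0.33 = 1.95 V > V_CE(sat), so the active-region assumption holds.

active; I_C ≈ 1.9 mA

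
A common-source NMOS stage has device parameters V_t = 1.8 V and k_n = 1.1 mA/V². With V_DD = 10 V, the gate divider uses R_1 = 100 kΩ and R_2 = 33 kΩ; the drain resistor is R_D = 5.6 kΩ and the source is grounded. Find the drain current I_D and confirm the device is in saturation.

V_G = V_DD·R_2/(R_1+R_2) = 10×33/133 = 2.48 V. With the source grounded, V_GS = V_G = 2.48 V.
Assume saturation: I_D = (k_n/2)(V_GS − V_t)² = (1.1/2)×(2.48 − 1.8)² = 0.55×0.681² = 0.255 mA.
V_DS = V_DD − I_D·R_D = 10 − 0.255×5.6 = 8.57 V.
Saturation requires V_DS ≥ V_GS − V_t = 0.681 V; 8.57 ≥ 0.681 ✓.

I_D ≈ 0.26 mA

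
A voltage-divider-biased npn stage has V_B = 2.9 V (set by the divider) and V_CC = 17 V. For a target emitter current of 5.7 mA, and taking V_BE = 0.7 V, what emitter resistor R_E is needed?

V_E = V_B − V_BE = 2.9 − 0.7 = 2.2 V.
R_E = V_E / I_E = 2.2 / 5.7 = 0.386 kΩ.

R_E ≈ 0.39 kΩ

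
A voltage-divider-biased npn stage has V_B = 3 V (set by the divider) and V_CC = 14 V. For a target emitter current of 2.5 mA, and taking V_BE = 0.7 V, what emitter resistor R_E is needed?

R_E ≈ 0.92 kΩ

V_E = V_B − V_BE = 3 − 0.7 = 2.3 V.
R_E = V_E / I_E = 2.3 / 2.5 = 0.92 kΩ.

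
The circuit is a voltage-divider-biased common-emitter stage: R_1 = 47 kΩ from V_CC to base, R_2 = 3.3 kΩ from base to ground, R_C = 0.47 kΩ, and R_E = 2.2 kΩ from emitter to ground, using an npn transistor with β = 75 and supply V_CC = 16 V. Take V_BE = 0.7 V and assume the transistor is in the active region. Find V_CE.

V_CE ≈ 16 V

Thevenize the base divider: V_Th = V_CC·R_2/(R_1+R_2) = 16×3.3/50.3 = 1.05 V, R_Th = R_1‖R_2 = 3.08 kΩ.
Base-emitter loop: V_Th = I_B·R_Th + V_BE + (β+1)I_B·R_E, so I_B = (1.05 − 0.7) / (3.08 + 76×2.2) = 0.00205 mA.
I_C = β·I_B = 75×0.00205 = 0.154 mA, and I_E = (β+1)I_B = 0.156 mA.
V_CE = V_CC − I_C·R_C − I_E·R_E = 16 − 0.154×0.47 − 0.156×2.2 = 15.6 V.
V_CE = 15.6 V > 0.2 V confirms active-region operation.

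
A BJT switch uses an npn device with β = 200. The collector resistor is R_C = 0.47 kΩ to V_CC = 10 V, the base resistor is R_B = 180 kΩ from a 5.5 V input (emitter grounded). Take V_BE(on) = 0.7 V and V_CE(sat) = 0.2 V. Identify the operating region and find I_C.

active; I_C ≈ 5.3 mA

Assume active. Base-emitter loop: I_B = (V_BB − V_BE)/R_B = (5.5 − 0.7)/180 = 0.0267 mA.
I_C = β·I_B = 200×0.0267 = 5.33 mA.
V_CE = V_CC − I_C·R_C = 10 − 5.33×0.47 = 7.49 V > V_CE(sat), so the active-region assumption holds.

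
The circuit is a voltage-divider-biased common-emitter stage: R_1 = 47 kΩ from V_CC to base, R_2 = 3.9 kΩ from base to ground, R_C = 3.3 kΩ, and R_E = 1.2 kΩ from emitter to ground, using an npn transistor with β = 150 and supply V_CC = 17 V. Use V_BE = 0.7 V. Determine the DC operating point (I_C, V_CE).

Thevenize the base divider: V_Th = V_CC·R_2/(R_1+R_2) = 17×3.9/50.9 = 1.3 V, R_Th = R_1‖R_2 = 3.6 kΩ.
Base-emitter loop: V_Th = I_B·R_Th + V_BE + (β+1)I_B·R_E, so I_B = (1.3 − 0.7) / (3.6 + 151×1.2) = 0.00326 mA.
I_C = β·I_B = 150×0.00326 = 0.489 mA, and I_E = (β+1)I_B = 0.492 mA.
V_CE = V_CC − I_C·R_C − I_E·R_E = 17 − 0.489×3.3 − 0.492×1.2 = 14.8 V.
V_CE = 14.8 V > 0.2 V confirms active-region operation.

I_C ≈ 0.49 mA, V_CE ≈ 15 V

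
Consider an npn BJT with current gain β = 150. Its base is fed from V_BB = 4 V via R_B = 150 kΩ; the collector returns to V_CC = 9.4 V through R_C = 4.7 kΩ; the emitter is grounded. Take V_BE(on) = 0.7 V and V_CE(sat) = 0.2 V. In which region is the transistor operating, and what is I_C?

Assume active: I_B = (4 − 0.7)/150 = 0.022 mA, giving I_C = β·I_B = 3.3 mA.
But then V_CE = 9.4 − 3.3×4.7 = -6.11 V < V_CE(sat) = 0.2 V — impossible in the active region.
So the transistor is saturated. With V_CE = 0.2 V, I_C = (V_CC − 0.2)/R_C = 9.2/4.7 = 1.96 mA.
Check: β·I_B = 3.3 mA > I_C = 1.96 mA, confirming saturation.

saturation; I_C ≈ 2 mA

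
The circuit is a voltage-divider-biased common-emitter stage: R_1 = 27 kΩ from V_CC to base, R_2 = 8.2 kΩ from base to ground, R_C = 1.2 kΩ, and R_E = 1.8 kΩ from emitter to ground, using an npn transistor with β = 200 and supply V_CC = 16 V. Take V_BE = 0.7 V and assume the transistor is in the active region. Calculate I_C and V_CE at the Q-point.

Thevenize the base divider: V_Th = V_CC·R_2/(R_1+R_2) = 16×8.2/35.2 = 3.73 V, R_Th = R_1‖R_2 = 6.29 kΩ.
Base-emitter loop: V_Th = I_B·R_Th + V_BE + (β+1)I_B·R_E, so I_B = (3.73 − 0.7) / (6.29 + 201×1.8) = 0.00822 mA.
I_C = β·I_B = 200×0.00822 = 1.64 mA, and I_E = (β+1)I_B = 1.65 mA.
V_CE = V_CC − I_C·R_C − I_E·R_E = 16 − 1.64×1.2 − 1.65×1.8 = 11.1 V.
V_CE = 11.1 V > 0.2 V confirms active-region operation.

I_C ≈ 1.6 mA, V_CE ≈ 11 V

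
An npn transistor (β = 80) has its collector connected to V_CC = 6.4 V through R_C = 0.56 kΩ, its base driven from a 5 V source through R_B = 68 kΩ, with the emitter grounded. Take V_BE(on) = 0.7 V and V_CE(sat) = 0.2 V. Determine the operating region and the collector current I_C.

active; I_C ≈ 5.1 mA

Assume active. Base-emitter loop: I_B = (V_BB − V_BE)/R_B = (5 − 0.7)/68 = 0.0632 mA.
I_C = β·I_B = 80×0.0632 = 5.06 mA.
V_CE = V_CC − I_C·R_C = 6.4 − 5.06×0.56 = 3.57 V > V_CE(sat), so the active-region assumption holds.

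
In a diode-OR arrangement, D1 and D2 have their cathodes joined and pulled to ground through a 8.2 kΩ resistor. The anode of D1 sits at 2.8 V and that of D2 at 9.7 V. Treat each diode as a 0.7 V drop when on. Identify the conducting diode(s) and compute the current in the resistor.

Assume both conduct. Then node N would need to be at both 2.8−0.7 = 2.1 V and 9.7−0.7 = 9 V, which is impossible.
Assume only D2 conducts: V_N = 9.7 − 0.7 = 9 V, so I_R = 9/8.2 = 1.1 mA.
Check D1: its anode-to-cathode voltage is 2.8 − 9 = -6.2 V < 0.7 V, so it is off. The assumption is consistent.

Only D2 conducts; I_R ≈ 1.1 mA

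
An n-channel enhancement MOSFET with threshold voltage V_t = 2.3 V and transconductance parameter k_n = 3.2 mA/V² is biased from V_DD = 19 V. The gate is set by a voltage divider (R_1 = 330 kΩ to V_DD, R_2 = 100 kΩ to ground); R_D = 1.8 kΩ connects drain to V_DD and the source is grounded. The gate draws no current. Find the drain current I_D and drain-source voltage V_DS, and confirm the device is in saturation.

I_D ≈ 7.2 mA, V_DS ≈ 6.1 V

V_G = V_DD·R_2/(R_1+R_2) = 19×100/430 = 4.42 V. With the source grounded, V_GS = V_G = 4.42 V.
Assume saturation: I_D = (k_n/2)(V_GS − V_t)² = (3.2/2)×(4.42 − 2.3)² = 1.6×2.12² = 7.18 mA.
V_DS = V_DD − I_D·R_D = 19 − 7.18×1.8 = 6.07 V.
Saturation requires V_DS ≥ V_GS − V_t = 2.12 V; 6.07 ≥ 2.12 ✓.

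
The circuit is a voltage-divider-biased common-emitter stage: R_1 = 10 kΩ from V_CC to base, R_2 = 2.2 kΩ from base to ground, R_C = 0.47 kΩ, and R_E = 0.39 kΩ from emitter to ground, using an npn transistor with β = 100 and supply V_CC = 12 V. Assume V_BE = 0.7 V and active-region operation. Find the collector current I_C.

I_C ≈ 3.6 mA

Thevenize the base divider: V_Th = V_CC·R_2/(R_1+R_2) = 12×2.2/12.2 = 2.16 V, R_Th = R_1‖R_2 = 1.8 kΩ.
Base-emitter loop: V_Th = I_B·R_Th + V_BE + (β+1)I_B·R_E, so I_B = (2.16 − 0.7) / (1.8 + 101×0.39) = 0.0355 mA.
I_C = β·I_B = 100×0.0355 = 3.55 mA, and I_E = (β+1)I_B = 3.59 mA.
V_CE = V_CC − I_C·R_C − I_E·R_E = 12 − 3.55×0.47 − 3.59×0.39 = 8.93 V.
V_CE = 8.93 V > 0.2 V confirms active-region operation.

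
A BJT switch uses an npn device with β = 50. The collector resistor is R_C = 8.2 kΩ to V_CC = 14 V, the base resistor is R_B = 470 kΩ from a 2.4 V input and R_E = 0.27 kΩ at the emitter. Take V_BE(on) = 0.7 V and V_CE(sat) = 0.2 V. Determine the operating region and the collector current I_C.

Assume active. Base-emitter loop: I_B = (V_BB − V_BE)/(R_B + (β+1)R_E) = (2.4 − 0.7)/(470 + 51×0.27) = 0.00351 mA.
I_C = β·I_B = 50×0.00351 = 0.176 mA.
V_CE = V_CC − I_C·R_C − I_E·R_E = 14 − 0.176×8.2 − 0.179×0.27 = 12.5 V > V_CE(sat), so the active-region assumption holds.

active; I_C ≈ 0.18 mA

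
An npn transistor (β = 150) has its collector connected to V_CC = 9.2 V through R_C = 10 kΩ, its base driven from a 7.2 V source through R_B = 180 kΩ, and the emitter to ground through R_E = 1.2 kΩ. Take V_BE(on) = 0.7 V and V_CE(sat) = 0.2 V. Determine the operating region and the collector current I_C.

saturation; I_C ≈ 0.8 mA

Assume active: I_B = (7.2 − 0.7)/(180 + 151×1.2) = 0.018 mA, I_C = β·I_B = 2.7 mA.
Then V_CE = 9.2 − 2.7×10 − 2.72×1.2 = -21.1 V < 0.2 V — the active assumption fails.
Re-solve with V_CE = 0.2 V. KCL at the emitter: V_E/R_E = (V_BB−0.7−V_E)/R_B + (V_CC−0.2−V_E)/R_C, giving V_E = 0.997 V.
I_C = (V_CC − 0.2 − V_E)/R_C = (9 − 0.997)/10 = 0.8 mA.
Check: I_B = (6.5 − 0.997)/180 = 0.0306 mA, and β·I_B = 4.59 mA > I_C, confirming saturation.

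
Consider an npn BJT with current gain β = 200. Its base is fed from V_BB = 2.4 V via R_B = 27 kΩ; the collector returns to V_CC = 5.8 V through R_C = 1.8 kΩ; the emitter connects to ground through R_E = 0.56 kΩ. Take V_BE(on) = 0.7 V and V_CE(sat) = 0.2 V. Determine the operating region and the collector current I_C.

saturation; I_C ≈ 2.4 mA

Assume active: I_B = (2.4 − 0.7)/(27 + 201×0.56) = 0.0122 mA, I_C = β·I_B = 2.44 mA.
Then V_CE = 5.8 − 2.44×1.8 − 2.45×0.56 = 0.0437 V < 0.2 V — the active assumption fails.
Re-solve with V_CE = 0.2 V. KCL at the emitter: V_E/R_E = (V_BB−0.7−V_E)/R_B + (V_CC−0.2−V_E)/R_C, giving V_E = 1.33 V.
I_C = (V_CC − 0.2 − V_E)/R_C = (5.6 − 1.33)/1.8 = 2.37 mA.
Check: I_B = (1.7 − 1.33)/27 = 0.0135 mA, and β·I_B = 2.71 mA > I_C, confirming saturation.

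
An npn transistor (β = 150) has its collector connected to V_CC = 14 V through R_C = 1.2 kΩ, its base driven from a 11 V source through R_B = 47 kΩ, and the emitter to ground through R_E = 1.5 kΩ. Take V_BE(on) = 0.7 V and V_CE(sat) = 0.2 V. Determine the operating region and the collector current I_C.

saturation; I_C ≈ 5.1 mA

Assume active: I_B = (11 − 0.7)/(47 + 151×1.5) = 0.0377 mA, I_C = β·I_B = 5.65 mA.
Then V_CE = 14 − 5.65×1.2 − 5.69×1.5 = -1.31 V < 0.2 V — the active assumption fails.
Re-solve with V_CE = 0.2 V. KCL at the emitter: V_E/R_E = (V_BB−0.7−V_E)/R_B + (V_CC−0.2−V_E)/R_C, giving V_E = 7.7 V.
I_C = (V_CC − 0.2 − V_E)/R_C = (13.8 − 7.7)/1.2 = 5.08 mA.
Check: I_B = (10.3 − 7.7)/47 = 0.0552 mA, and β·I_B = 8.29 mA > I_C, confirming saturation.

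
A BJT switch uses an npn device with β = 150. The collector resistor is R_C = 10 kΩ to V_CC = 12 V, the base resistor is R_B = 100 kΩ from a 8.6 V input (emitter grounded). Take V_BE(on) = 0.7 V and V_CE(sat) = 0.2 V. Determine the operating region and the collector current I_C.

Assume active: I_B = (8.6 − 0.7)/100 = 0.079 mA, giving I_C = β·I_B = 11.8 mA.
But then V_CE = 12 − 11.8×10 = -106 V < V_CE(sat) = 0.2 V — impossible in the active region.
So the transistor is saturated. With V_CE = 0.2 V, I_C = (V_CC − 0.2)/R_C = 11.8/10 = 1.18 mA.
Check: β·I_B = 11.8 mA > I_C = 1.18 mA, confirming saturation.

saturation; I_C ≈ 1.2 mA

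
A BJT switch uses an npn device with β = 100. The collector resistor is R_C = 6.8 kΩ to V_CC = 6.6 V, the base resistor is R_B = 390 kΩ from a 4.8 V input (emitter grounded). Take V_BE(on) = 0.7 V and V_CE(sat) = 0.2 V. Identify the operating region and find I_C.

Assume active: I_B = (4.8 − 0.7)/390 = 0.0105 mA, giving I_C = β·I_B = 1.05 mA.
But then V_CE = 6.6 − 1.05×6.8 = -0.549 V < V_CE(sat) = 0.2 V — impossible in the active region.
So the transistor is saturated. With V_CE = 0.2 V, I_C = (V_CC − 0.2)/R_C = 6.4/6.8 = 0.941 mA.
Check: β·I_B = 1.05 mA > I_C = 0.941 mA, confirming saturation.

saturation; I_C ≈ 0.94 mA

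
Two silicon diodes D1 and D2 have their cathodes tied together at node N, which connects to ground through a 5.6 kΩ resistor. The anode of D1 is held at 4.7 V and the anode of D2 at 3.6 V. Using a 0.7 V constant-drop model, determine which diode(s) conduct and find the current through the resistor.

Only D1 conducts; I_R ≈ 0.71 mA

Assume both conduct. Then node N would need to be at both 4.7−0.7 = 4 V and 3.6−0.7 = 2.9 V, which is impossible.
Assume only D1 conducts: V_N = 4.7 − 0.7 = 4 V, so I_R = 4/5.6 = 0.714 mA.
Check D2: its anode-to-cathode voltage is 3.6 − 4 = -0.4 V < 0.7 V, so it is off. The assumption is consistent.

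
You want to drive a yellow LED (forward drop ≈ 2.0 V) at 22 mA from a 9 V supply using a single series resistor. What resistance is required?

The resistor drops V_S − V_D = 9 − 2.0 = 7 V at 22 mA.
R = 7 V / 22 mA = 0.318 kΩ.

R ≈ 0.32 kΩ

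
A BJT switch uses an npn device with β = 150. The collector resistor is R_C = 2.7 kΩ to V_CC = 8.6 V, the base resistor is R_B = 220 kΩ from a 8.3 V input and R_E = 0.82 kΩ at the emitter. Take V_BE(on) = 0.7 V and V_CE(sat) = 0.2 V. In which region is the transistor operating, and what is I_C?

saturation; I_C ≈ 2.4 mA

Assume active: I_B = (8.3 − 0.7)/(220 + 151×0.82) = 0.0221 mA, I_C = β·I_B = 3.32 mA.
Then V_CE = 8.6 − 3.32×2.7 − 3.34×0.82 = -3.09 V < 0.2 V — the active assumption fails.
Re-solve with V_CE = 0.2 V. KCL at the emitter: V_E/R_E = (V_BB−0.7−V_E)/R_B + (V_CC−0.2−V_E)/R_C, giving V_E = 1.97 V.
I_C = (V_CC − 0.2 − V_E)/R_C = (8.4 − 1.97)/2.7 = 2.38 mA.
Check: I_B = (7.6 − 1.97)/220 = 0.0256 mA, and β·I_B = 3.84 mA > I_C, confirming saturation.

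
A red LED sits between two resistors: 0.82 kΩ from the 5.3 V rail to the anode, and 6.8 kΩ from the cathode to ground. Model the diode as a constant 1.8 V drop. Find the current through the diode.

The two resistors are in series with the diode, so KVL gives 5.3 = I·0.82 + 1.8 + I·6.8.
I = (5.3 − 1.8) / (0.82 + 6.8) kΩ = 3.5 / 7.62 = 0.459 mA.

I ≈ 0.46 mA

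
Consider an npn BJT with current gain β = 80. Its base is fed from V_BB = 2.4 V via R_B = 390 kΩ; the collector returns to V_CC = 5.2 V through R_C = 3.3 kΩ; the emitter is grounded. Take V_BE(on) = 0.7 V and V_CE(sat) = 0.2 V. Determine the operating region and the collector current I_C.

active; I_C ≈ 0.35 mA

Assume active. Base-emitter loop: I_B = (V_BB − V_BE)/R_B = (2.4 − 0.7)/390 = 0.00436 mA.
I_C = β·I_B = 80×0.00436 = 0.349 mA.
V_CE = V_CC − I_C·R_C = 5.2 − 0.349×3.3 = 4.05 V > V_CE(sat), so the active-region assumption holds.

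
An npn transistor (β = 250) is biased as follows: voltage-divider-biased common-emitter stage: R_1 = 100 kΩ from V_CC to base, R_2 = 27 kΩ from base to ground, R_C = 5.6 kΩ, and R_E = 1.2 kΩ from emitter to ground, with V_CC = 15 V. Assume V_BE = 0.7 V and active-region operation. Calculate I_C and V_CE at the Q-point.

Thevenize the base divider: V_Th = V_CC·R_2/(R_1+R_2) = 15×27/127 = 3.19 V, R_Th = R_1‖R_2 = 21.3 kΩ.
Base-emitter loop: V_Th = I_B·R_Th + V_BE + (β+1)I_B·R_E, so I_B = (3.19 − 0.7) / (21.3 + 251×1.2) = 0.00772 mA.
I_C = β·I_B = 250×0.00772 = 1.93 mA, and I_E = (β+1)I_B = 1.94 mA.
V_CE = V_CC − I_C·R_C − I_E·R_E = 15 − 1.93×5.6 − 1.94×1.2 = 1.87 V.
V_CE = 1.87 V > 0.2 V confirms active-region operation.

I_C ≈ 1.9 mA, V_CE ≈ 1.9 V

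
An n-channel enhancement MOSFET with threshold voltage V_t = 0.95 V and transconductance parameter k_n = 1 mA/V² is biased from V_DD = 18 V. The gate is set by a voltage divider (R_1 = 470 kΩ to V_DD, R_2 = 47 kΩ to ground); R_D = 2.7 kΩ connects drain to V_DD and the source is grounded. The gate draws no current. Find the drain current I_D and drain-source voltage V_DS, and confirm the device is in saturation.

I_D ≈ 0.24 mA, V_DS ≈ 17 V

V_G = V_DD·R_2/(R_1+R_2) = 18×47/517 = 1.64 V. With the source grounded, V_GS = V_G = 1.64 V.
Assume saturation: I_D = (k_n/2)(V_GS − V_t)² = (1/2)×(1.64 − 0.95)² = 0.5×0.686² = 0.236 mA.
V_DS = V_DD − I_D·R_D = 18 − 0.236×2.7 = 17.4 V.
Saturation requires V_DS ≥ V_GS − V_t = 0.686 V; 17.4 ≥ 0.686 ✓.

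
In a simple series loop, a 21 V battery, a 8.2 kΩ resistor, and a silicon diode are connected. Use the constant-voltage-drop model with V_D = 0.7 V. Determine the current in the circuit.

KVL around the loop: 21 = V_D + I·R = 0.7 + I × 8.2 kΩ.
So I = (21 − 0.7) / 8.2 kΩ = 20.3 / 8.2 = 2.48 mA.

I ≈ 2.5 mA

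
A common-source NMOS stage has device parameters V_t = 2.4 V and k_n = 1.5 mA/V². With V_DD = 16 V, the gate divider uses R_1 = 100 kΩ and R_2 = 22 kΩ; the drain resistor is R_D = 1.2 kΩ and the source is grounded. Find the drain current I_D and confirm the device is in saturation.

V_G = V_DD·R_2/(R_1+R_2) = 16×22/122 = 2.89 V. With the source grounded, V_GS = V_G = 2.89 V.
Assume saturation: I_D = (k_n/2)(V_GS − V_t)² = (1.5/2)×(2.89 − 2.4)² = 0.75×0.485² = 0.177 mA.
V_DS = V_DD − I_D·R_D = 16 − 0.177×1.2 = 15.8 V.
Saturation requires V_DS ≥ V_GS − V_t = 0.485 V; 15.8 ≥ 0.485 ✓.

I_D ≈ 0.18 mA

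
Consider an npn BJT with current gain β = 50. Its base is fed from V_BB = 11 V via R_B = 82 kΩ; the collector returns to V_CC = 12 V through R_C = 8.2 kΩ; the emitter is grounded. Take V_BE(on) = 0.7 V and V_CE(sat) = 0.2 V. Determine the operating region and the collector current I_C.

saturation; I_C ≈ 1.4 mA

Assume active: I_B = (11 − 0.7)/82 = 0.126 mA, giving I_C = β·I_B = 6.28 mA.
But then V_CE = 12 − 6.28×8.2 = -39.5 V < V_CE(sat) = 0.2 V — impossible in the active region.
So the transistor is saturated. With V_CE = 0.2 V, I_C = (V_CC − 0.2)/R_C = 11.8/8.2 = 1.44 mA.
Check: β·I_B = 6.28 mA > I_C = 1.44 mA, confirming saturation.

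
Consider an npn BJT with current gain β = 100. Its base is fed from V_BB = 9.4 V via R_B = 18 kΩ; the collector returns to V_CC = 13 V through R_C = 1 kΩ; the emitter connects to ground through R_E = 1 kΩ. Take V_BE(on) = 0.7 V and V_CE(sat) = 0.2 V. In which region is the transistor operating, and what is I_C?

Assume active: I_B = (9.4 − 0.7)/(18 + 101×1) = 0.0731 mA, I_C = β·I_B = 7.31 mA.
Then V_CE = 13 − 7.31×1 − 7.38×1 = -1.69 V < 0.2 V — the active assumption fails.
Re-solve with V_CE = 0.2 V. KCL at the emitter: V_E/R_E = (V_BB−0.7−V_E)/R_B + (V_CC−0.2−V_E)/R_C, giving V_E = 6.46 V.
I_C = (V_CC − 0.2 − V_E)/R_C = (12.8 − 6.46)/1 = 6.34 mA.
Check: I_B = (8.7 − 6.46)/18 = 0.124 mA, and β·I_B = 12.4 mA > I_C, confirming saturation.

saturation; I_C ≈ 6.3 mA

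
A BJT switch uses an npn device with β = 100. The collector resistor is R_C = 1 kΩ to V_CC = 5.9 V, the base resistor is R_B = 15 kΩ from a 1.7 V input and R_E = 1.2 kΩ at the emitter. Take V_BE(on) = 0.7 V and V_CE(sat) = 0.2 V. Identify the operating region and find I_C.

Assume active. Base-emitter loop: I_B = (V_BB − V_BE)/(R_B + (β+1)R_E) = (1.7 − 0.7)/(15 + 101×1.2) = 0.00734 mA.
I_C = β·I_B = 100×0.00734 = 0.734 mA.
V_CE = V_CC − I_C·R_C − I_E·R_E = 5.9 − 0.734×1 − 0.742×1.2 = 4.28 V > V_CE(sat), so the active-region assumption holds.

active; I_C ≈ 0.73 mA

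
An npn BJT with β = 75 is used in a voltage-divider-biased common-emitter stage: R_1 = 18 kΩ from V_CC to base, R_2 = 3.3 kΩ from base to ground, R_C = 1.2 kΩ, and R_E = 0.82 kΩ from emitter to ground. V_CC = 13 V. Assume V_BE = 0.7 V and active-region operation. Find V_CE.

V_CE ≈ 9.9 V

Thevenize the base divider: V_Th = V_CC·R_2/(R_1+R_2) = 13×3.3/21.3 = 2.01 V, R_Th = R_1‖R_2 = 2.79 kΩ.
Base-emitter loop: V_Th = I_B·R_Th + V_BE + (β+1)I_B·R_E, so I_B = (2.01 − 0.7) / (2.79 + 76×0.82) = 0.0202 mA.
I_C = β·I_B = 75×0.0202 = 1.51 mA, and I_E = (β+1)I_B = 1.53 mA.
V_CE = V_CC − I_C·R_C − I_E·R_E = 13 − 1.51×1.2 − 1.53×0.82 = 9.93 V.
V_CE = 9.93 V > 0.2 V confirms active-region operation.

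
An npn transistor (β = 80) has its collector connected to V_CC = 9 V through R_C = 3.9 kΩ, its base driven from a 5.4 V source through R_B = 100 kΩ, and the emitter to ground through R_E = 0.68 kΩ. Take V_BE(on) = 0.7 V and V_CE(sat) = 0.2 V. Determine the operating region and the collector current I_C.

Assume active: I_B = (5.4 − 0.7)/(100 + 81×0.68) = 0.0303 mA, I_C = β·I_B = 2.42 mA.
Then V_CE = 9 − 2.42×3.9 − 2.45×0.68 = -2.13 V < 0.2 V — the active assumption fails.
Re-solve with V_CE = 0.2 V. KCL at the emitter: V_E/R_E = (V_BB−0.7−V_E)/R_B + (V_CC−0.2−V_E)/R_C, giving V_E = 1.33 V.
I_C = (V_CC − 0.2 − V_E)/R_C = (8.8 − 1.33)/3.9 = 1.92 mA.
Check: I_B = (4.7 − 1.33)/100 = 0.0337 mA, and β·I_B = 2.7 mA > I_C, confirming saturation.

saturation; I_C ≈ 1.9 mA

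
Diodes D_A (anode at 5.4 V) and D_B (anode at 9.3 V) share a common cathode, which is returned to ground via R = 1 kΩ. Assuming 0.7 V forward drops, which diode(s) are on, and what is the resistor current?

Assume both conduct. Then node N would need to be at both 5.4−0.7 = 4.7 V and 9.3−0.7 = 8.6 V, which is impossible.
Assume only D_B conducts: V_N = 9.3 − 0.7 = 8.6 V, so I_R = 8.6/1 = 8.6 mA.
Check D_A: its anode-to-cathode voltage is 5.4 − 8.6 = -3.2 V < 0.7 V, so it is off. The assumption is consistent.

Only D_B conducts; I_R ≈ 8.6 mA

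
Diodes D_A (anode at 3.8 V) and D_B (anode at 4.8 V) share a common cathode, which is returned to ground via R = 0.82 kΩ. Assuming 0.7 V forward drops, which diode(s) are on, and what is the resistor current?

Assume both conduct. Then node N would need to be at both 3.8−0.7 = 3.1 V and 4.8−0.7 = 4.1 V, which is impossible.
Assume only D_B conducts: V_N = 4.8 − 0.7 = 4.1 V, so I_R = 4.1/0.82 = 5 mA.
Check D_A: its anode-to-cathode voltage is 3.8 − 4.1 = -0.3 V < 0.7 V, so it is off. The assumption is consistent.

Only D_B conducts; I_R ≈ 5 mA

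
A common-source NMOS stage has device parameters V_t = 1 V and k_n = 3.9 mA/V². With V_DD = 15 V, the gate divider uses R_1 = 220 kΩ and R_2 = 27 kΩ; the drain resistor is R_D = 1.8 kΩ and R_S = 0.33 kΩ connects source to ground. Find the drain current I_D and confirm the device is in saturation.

I_D ≈ 0.46 mA

V_G = V_DD·R_2/(R_1+R_2) = 15×27/247 = 1.64 V.
Assume saturation: I_D = (k_n/2)(V_GS − V_t)² with V_GS = V_G − I_D·R_S = 1.64 − 0.33·I_D.
Substituting gives 0.212·I_D² − 1.82·I_D + 0.798 = 0, with roots I_D = 0.463 or 8.12 mA.
The root I_D = 8.12 mA gives V_GS = -1.04 V ≤ V_t, so take I_D = 0.463 mA.
Then V_GS = 1.49 V and V_DS = V_DD − I_D(R_D+R_S) = 15 − 0.463×2.13 = 14 V.
Saturation requires V_DS ≥ V_GS − V_t = 0.487 V; 14 ≥ 0.487 ✓.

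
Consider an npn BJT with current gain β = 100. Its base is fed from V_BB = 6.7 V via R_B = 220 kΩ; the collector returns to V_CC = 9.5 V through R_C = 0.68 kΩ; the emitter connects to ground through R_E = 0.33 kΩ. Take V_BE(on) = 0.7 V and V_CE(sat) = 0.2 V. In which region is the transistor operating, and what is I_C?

Assume active. Base-emitter loop: I_B = (V_BB − V_BE)/(R_B + (β+1)R_E) = (6.7 − 0.7)/(220 + 101×0.33) = 0.0237 mA.
I_C = β·I_B = 100×0.0237 = 2.37 mA.
V_CE = V_CC − I_C·R_C − I_E·R_E = 9.5 − 2.37×0.68 − 2.39×0.33 = 7.1 V > V_CE(sat), so the active-region assumption holds.

active; I_C ≈ 2.4 mA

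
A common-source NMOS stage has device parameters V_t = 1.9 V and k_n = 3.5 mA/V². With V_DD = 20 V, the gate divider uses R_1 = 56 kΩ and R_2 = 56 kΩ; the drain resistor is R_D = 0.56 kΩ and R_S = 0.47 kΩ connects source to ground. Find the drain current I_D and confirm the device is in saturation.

I_D ≈ 12 mA

V_G = V_DD·R_2/(R_1+R_2) = 20×56/112 = 10 V.
Assume saturation: I_D = (k_n/2)(V_GS − V_t)² with V_GS = V_G − I_D·R_S = 10 − 0.47·I_D.
Substituting gives 0.387·I_D² − 14.3·I_D + 115 = 0, with roots I_D = 11.7 or 25.3 mA.
The root I_D = 25.3 mA gives V_GS = -1.9 V ≤ V_t, so take I_D = 11.7 mA.
Then V_GS = 4.49 V and V_DS = V_DD − I_D(R_D+R_S) = 20 − 11.7×1.03 = 7.92 V.
Saturation requires V_DS ≥ V_GS − V_t = 2.59 V; 7.92 ≥ 2.59 ✓.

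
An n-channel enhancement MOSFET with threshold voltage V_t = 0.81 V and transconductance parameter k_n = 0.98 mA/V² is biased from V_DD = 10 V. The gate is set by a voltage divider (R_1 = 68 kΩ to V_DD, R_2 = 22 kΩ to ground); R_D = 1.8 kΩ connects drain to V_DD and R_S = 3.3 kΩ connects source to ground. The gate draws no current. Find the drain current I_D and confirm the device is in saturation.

V_G = V_DD·R_2/(R_1+R_2) = 10×22/90 = 2.44 V.
Assume saturation: I_D = (k_n/2)(V_GS − V_t)² with V_GS = V_G − I_D·R_S = 2.44 − 3.3·I_D.
Substituting gives 5.34·I_D² − 6.29·I_D + 1.31 = 0, with roots I_D = 0.27 or 0.908 mA.
The root I_D = 0.908 mA gives V_GS = -0.551 V ≤ V_t, so take I_D = 0.27 mA.
Then V_GS = 1.55 V and V_DS = V_DD − I_D(R_D+R_S) = 10 − 0.27×5.1 = 8.62 V.
Saturation requires V_DS ≥ V_GS − V_t = 0.743 V; 8.62 ≥ 0.743 ✓.

I_D ≈ 0.27 mA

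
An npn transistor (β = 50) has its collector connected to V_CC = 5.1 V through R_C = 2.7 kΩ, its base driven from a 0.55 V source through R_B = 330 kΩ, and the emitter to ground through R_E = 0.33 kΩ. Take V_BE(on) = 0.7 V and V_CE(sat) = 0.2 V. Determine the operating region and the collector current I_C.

V_BB = 0.55 V ≤ V_BE(on) = 0.7 V, so the base-emitter junction is not forward biased.
The transistor is in cutoff: I_B = I_C = 0.

cutoff; I_C ≈ 0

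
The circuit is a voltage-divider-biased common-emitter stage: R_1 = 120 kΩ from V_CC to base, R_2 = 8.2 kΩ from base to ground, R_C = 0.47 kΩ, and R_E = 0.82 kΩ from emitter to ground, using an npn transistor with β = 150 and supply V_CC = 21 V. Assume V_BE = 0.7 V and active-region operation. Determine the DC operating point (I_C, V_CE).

I_C ≈ 0.73 mA, V_CE ≈ 20 V

Thevenize the base divider: V_Th = V_CC·R_2/(R_1+R_2) = 21×8.2/128 = 1.34 V, R_Th = R_1‖R_2 = 7.68 kΩ.
Base-emitter loop: V_Th = I_B·R_Th + V_BE + (β+1)I_B·R_E, so I_B = (1.34 − 0.7) / (7.68 + 151×0.82) = 0.00489 mA.
I_C = β·I_B = 150×0.00489 = 0.734 mA, and I_E = (β+1)I_B = 0.739 mA.
V_CE = V_CC − I_C·R_C − I_E·R_E = 21 − 0.734×0.47 − 0.739×0.82 = 20 V.
V_CE = 20 V > 0.2 V confirms active-region operation.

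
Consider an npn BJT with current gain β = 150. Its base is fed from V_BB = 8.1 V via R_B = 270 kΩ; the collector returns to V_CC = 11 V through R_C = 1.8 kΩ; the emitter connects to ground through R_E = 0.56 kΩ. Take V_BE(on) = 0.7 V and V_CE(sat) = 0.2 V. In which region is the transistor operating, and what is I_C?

active; I_C ≈ 3.1 mA

Assume active. Base-emitter loop: I_B = (V_BB − V_BE)/(R_B + (β+1)R_E) = (8.1 − 0.7)/(270 + 151×0.56) = 0.0209 mA.
I_C = β·I_B = 150×0.0209 = 3.13 mA.
V_CE = V_CC − I_C·R_C − I_E·R_E = 11 − 3.13×1.8 − 3.15×0.56 = 3.6 V > V_CE(sat), so the active-region assumption holds.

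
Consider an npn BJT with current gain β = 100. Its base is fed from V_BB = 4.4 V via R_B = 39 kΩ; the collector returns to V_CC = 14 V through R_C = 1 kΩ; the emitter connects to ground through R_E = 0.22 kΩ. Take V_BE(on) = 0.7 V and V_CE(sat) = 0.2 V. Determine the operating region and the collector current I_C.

Assume active. Base-emitter loop: I_B = (V_BB − V_BE)/(R_B + (β+1)R_E) = (4.4 − 0.7)/(39 + 101×0.22) = 0.0604 mA.
I_C = β·I_B = 100×0.0604 = 6.04 mA.
V_CE = V_CC − I_C·R_C − I_E·R_E = 14 − 6.04×1 − 6.1×0.22 = 6.61 V > V_CE(sat), so the active-region assumption holds.

active; I_C ≈ 6 mA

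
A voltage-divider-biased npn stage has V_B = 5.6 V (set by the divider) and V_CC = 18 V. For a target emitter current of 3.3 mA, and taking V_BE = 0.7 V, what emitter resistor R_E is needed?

R_E ≈ 1.5 kΩ

V_E = V_B − V_BE = 5.6 − 0.7 = 4.9 V.
R_E = V_E / I_E = 4.9 / 3.3 = 1.48 kΩ.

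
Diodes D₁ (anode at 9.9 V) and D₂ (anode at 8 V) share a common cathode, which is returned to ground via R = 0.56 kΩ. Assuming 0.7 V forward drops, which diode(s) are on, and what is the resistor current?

Only D₁ conducts; I_R ≈ 16 mA

Assume both conduct. Then node N would need to be at both 9.9−0.7 = 9.2 V and 8−0.7 = 7.3 V, which is impossible.
Assume only D₁ conducts: V_N = 9.9 − 0.7 = 9.2 V, so I_R = 9.2/0.56 = 16.4 mA.
Check D₂: its anode-to-cathode voltage is 8 − 9.2 = -1.2 V < 0.7 V, so it is off. The assumption is consistent.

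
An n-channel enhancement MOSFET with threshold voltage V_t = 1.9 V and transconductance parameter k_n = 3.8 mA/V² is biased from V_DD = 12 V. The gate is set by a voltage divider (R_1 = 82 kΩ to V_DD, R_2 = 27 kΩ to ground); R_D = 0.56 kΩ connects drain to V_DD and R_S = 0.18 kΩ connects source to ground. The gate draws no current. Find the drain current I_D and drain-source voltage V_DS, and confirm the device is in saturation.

V_G = V_DD·R_2/(R_1+R_2) = 12×27/109 = 2.97 V.
Assume saturation: I_D = (k_n/2)(V_GS − V_t)² with V_GS = V_G − I_D·R_S = 2.97 − 0.18·I_D.
Substituting gives 0.0616·I_D² − 1.73·I_D + 2.19 = 0, with roots I_D = 1.32 or 26.8 mA.
The root I_D = 26.8 mA gives V_GS = -1.86 V ≤ V_t, so take I_D = 1.32 mA.
Then V_GS = 2.73 V and V_DS = V_DD − I_D(R_D+R_S) = 12 − 1.32×0.74 = 11 V.
Saturation requires V_DS ≥ V_GS − V_t = 0.834 V; 11 ≥ 0.834 ✓.

I_D ≈ 1.3 mA, V_DS ≈ 11 V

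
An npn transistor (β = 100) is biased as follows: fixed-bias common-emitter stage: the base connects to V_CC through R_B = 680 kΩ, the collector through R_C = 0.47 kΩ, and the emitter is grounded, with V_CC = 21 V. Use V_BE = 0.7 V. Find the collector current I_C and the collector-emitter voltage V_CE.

Base loop: V_CC = I_B·R_B + V_BE, so I_B = (21 − 0.7)/680 kΩ = 0.0299 mA.
In the active region I_C = β·I_B = 100 × 0.0299 = 2.99 mA.
Collector loop: V_CE = V_CC − I_C·R_C = 21 − 2.99×0.47 = 19.6 V.
Since V_CE = 19.6 V > V_CE(sat) ≈ 0.2 V, the transistor is in the active region as assumed.

I_C ≈ 3 mA, V_CE ≈ 20 V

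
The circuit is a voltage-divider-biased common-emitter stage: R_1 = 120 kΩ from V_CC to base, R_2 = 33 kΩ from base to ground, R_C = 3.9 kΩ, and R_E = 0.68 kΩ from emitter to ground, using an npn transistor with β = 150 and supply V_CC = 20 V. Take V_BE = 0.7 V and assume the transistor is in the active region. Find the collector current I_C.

Thevenize the base divider: V_Th = V_CC·R_2/(R_1+R_2) = 20×33/153 = 4.31 V, R_Th = R_1‖R_2 = 25.9 kΩ.
Base-emitter loop: V_Th = I_B·R_Th + V_BE + (β+1)I_B·R_E, so I_B = (4.31 − 0.7) / (25.9 + 151×0.68) = 0.0281 mA.
I_C = β·I_B = 150×0.0281 = 4.22 mA, and I_E = (β+1)I_B = 4.24 mA.
V_CE = V_CC − I_C·R_C − I_E·R_E = 20 − 4.22×3.9 − 4.24×0.68 = 0.67 V.
V_CE = 0.67 V > 0.2 V confirms active-region operation.

I_C ≈ 4.2 mA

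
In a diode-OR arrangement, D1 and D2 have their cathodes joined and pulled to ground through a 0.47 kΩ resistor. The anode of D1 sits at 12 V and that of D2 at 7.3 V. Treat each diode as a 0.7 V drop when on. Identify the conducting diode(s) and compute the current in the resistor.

Only D1 conducts; I_R ≈ 24 mA

Assume both conduct. Then node N would need to be at both 12−0.7 = 11.3 V and 7.3−0.7 = 6.6 V, which is impossible.
Assume only D1 conducts: V_N = 12 − 0.7 = 11.3 V, so I_R = 11.3/0.47 = 24 mA.
Check D2: its anode-to-cathode voltage is 7.3 − 11.3 = -4 V < 0.7 V, so it is off. The assumption is consistent.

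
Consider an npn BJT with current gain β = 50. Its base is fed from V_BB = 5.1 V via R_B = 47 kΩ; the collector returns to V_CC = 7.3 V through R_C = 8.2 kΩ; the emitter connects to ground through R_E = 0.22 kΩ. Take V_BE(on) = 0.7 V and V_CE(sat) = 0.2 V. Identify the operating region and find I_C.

saturation; I_C ≈ 0.84 mA

Assume active: I_B = (5.1 − 0.7)/(47 + 51×0.22) = 0.0756 mA, I_C = β·I_B = 3.78 mA.
Then V_CE = 7.3 − 3.78×8.2 − 3.85×0.22 = -24.5 V < 0.2 V — the active assumption fails.
Re-solve with V_CE = 0.2 V. KCL at the emitter: V_E/R_E = (V_BB−0.7−V_E)/R_B + (V_CC−0.2−V_E)/R_C, giving V_E = 0.205 V.
I_C = (V_CC − 0.2 − V_E)/R_C = (7.1 − 0.205)/8.2 = 0.841 mA.
Check: I_B = (4.4 − 0.205)/47 = 0.0893 mA, and β·I_B = 4.46 mA > I_C, confirming saturation.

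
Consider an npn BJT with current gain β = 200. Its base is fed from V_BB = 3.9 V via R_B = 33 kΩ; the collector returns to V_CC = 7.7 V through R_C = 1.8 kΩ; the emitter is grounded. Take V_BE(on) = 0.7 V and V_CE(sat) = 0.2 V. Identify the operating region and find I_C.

Assume active: I_B = (3.9 − 0.7)/33 = 0.097 mA, giving I_C = β·I_B = 19.4 mA.
But then V_CE = 7.7 − 19.4×1.8 = -27.2 V < V_CE(sat) = 0.2 V — impossible in the active region.
So the transistor is saturated. With V_CE = 0.2 V, I_C = (V_CC − 0.2)/R_C = 7.5/1.8 = 4.17 mA.
Check: β·I_B = 19.4 mA > I_C = 4.17 mA, confirming saturation.

saturation; I_C ≈ 4.2 mA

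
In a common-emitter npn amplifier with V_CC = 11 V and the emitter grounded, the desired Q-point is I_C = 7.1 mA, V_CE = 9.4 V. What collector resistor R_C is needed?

R_C ≈ 0.23 kΩ

Collector loop: V_CC = I_C·R_C + V_CE.
R_C = (V_CC − V_CE)/I_C = (11 − 9.4)/7.1 = 0.225 kΩ.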